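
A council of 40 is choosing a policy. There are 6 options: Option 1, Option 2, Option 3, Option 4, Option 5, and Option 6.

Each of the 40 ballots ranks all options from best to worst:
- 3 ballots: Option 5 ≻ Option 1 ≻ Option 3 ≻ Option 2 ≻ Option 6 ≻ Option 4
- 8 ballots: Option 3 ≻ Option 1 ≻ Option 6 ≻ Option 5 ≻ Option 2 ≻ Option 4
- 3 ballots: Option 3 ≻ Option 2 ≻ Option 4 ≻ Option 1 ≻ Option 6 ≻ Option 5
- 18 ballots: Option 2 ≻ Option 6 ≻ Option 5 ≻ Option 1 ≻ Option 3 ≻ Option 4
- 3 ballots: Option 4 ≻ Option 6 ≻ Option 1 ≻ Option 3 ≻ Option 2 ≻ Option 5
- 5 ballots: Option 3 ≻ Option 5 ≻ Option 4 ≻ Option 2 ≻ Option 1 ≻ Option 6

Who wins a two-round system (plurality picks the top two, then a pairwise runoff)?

Option 3

Round 1 first-place votes: Option 1 0, Option 2 18, Option 3 16, Option 4 3, Option 5 3, Option 6 0. Option 2 and Option 3 advance.
Runoff: Option 2 is ranked above Option 3 on 18 ballots, Option 3 above Option 2 on 22.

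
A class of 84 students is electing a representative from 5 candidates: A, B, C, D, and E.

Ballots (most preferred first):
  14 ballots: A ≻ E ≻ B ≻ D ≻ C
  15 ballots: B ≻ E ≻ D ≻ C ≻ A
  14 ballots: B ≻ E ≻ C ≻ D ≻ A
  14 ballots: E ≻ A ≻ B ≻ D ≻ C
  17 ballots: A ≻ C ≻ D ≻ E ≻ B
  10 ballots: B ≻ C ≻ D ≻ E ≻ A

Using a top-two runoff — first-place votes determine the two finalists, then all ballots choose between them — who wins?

Round 1 first-place votes: A 31, B 39, C 0, D 0, E 14. B and A advance.
Runoff: B is ranked above A on 39 ballots, A above B on 45.

A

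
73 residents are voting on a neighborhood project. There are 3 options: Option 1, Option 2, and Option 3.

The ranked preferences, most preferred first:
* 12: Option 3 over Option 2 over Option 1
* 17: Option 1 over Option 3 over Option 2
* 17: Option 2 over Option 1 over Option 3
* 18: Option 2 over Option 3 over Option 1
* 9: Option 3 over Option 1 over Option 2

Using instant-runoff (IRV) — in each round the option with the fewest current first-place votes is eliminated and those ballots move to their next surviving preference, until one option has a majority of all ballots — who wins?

Round 1: Option 1 17, Option 2 35, Option 3 21. Option 1 eliminated.
Round 2: Option 2 35, Option 3 38. Option 3 has a majority (≥37).

Option 3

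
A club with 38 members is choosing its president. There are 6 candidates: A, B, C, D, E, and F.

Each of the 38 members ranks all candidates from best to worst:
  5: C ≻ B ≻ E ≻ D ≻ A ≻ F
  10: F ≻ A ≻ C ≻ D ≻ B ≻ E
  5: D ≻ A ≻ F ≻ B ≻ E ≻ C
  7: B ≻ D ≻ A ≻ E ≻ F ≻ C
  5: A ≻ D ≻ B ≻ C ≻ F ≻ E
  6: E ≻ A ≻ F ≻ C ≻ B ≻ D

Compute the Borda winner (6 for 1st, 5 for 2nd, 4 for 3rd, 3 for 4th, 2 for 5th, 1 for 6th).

A

A: 5×2 + 10×5 + 5×5 + 7×4 + 5×6 + 6×5 = 173
B: 5×5 + 10×2 + 5×3 + 7×6 + 5×4 + 6×2 = 134
C: 5×6 + 10×4 + 5×1 + 7×1 + 5×3 + 6×3 = 115
D: 5×3 + 10×3 + 5×6 + 7×5 + 5×5 + 6×1 = 141
E: 5×4 + 10×1 + 5×2 + 7×3 + 5×1 + 6×6 = 102
F: 5×1 + 10×6 + 5×4 + 7×2 + 5×2 + 6×4 = 133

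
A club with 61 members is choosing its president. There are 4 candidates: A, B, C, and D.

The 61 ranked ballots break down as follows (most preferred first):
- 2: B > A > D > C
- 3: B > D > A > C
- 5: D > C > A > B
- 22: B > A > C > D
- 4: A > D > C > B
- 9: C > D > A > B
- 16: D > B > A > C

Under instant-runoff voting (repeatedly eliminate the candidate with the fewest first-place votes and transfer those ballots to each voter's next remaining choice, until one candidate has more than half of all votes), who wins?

Round 1: A 4, B 27, C 9, D 21. A eliminated.
Round 2: B 27, C 9, D 25. C eliminated.
Round 3: B 27, D 34. D has a majority (≥31).

D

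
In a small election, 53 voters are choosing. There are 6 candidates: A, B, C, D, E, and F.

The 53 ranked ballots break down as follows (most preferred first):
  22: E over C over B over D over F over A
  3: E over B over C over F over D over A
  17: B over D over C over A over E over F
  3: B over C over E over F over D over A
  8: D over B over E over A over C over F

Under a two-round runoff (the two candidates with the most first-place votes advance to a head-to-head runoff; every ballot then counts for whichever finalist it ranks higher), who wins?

B

Round 1 first-place votes: A 0, B 20, C 0, D 8, E 25, F 0. E and B advance.
Runoff: E is ranked above B on 25 ballots, B above E on 28.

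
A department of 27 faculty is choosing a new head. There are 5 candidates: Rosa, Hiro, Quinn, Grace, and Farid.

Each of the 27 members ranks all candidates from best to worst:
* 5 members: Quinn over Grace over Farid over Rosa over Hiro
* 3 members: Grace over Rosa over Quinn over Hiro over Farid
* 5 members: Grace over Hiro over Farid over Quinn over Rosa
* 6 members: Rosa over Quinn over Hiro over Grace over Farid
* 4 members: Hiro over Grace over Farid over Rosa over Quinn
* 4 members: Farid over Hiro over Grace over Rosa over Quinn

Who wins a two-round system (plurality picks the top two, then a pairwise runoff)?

Round 1 first-place votes: Rosa 6, Hiro 4, Quinn 5, Grace 8, Farid 4. Grace and Rosa advance.
Runoff: Grace is ranked above Rosa on 21 ballots, Rosa above Grace on 6.

Grace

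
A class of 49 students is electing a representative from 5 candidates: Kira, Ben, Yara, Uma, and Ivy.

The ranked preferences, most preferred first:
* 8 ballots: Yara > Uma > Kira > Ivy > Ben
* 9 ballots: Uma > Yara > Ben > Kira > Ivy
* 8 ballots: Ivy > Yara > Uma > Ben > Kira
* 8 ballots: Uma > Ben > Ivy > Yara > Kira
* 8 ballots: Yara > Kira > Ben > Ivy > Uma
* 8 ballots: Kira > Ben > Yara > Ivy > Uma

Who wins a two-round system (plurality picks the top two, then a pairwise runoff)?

Yara

Round 1 first-place votes: Kira 8, Ben 0, Yara 16, Uma 17, Ivy 8. Uma and Yara advance.
Runoff: Uma is ranked above Yara on 17 ballots, Yara above Uma on 32.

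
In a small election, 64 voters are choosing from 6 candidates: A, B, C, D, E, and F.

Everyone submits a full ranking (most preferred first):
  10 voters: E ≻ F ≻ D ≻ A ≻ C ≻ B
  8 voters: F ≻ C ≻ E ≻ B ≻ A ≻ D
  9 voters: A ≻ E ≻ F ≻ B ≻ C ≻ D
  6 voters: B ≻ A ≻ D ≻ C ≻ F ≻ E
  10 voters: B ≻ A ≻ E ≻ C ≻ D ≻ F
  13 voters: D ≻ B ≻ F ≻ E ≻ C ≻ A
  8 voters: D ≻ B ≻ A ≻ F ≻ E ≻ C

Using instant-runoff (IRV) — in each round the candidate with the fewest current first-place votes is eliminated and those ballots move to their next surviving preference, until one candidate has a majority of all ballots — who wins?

E

Round 1: A 9, B 16, C 0, D 21, E 10, F 8. C eliminated.
Round 2: A 9, B 16, D 21, E 10, F 8. F eliminated.
Round 3: A 9, B 16, D 21, E 18. A eliminated.
Round 4: B 16, D 21, E 27. B eliminated.
Round 5: D 27, E 37. E has a majority (≥33).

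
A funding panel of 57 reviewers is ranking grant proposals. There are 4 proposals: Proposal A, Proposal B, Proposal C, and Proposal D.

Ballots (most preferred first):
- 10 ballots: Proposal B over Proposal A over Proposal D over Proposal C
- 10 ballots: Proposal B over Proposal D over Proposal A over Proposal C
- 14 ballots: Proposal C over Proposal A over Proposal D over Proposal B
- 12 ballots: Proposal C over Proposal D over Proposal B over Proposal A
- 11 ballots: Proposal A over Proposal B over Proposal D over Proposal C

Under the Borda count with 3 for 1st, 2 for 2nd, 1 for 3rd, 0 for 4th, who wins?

Proposal A: 10×2 + 10×1 + 14×2 + 12×0 + 11×3 = 91
Proposal B: 10×3 + 10×3 + 14×0 + 12×1 + 11×2 = 94
Proposal C: 10×0 + 10×0 + 14×3 + 12×3 + 11×0 = 78
Proposal D: 10×1 + 10×2 + 14×1 + 12×2 + 11×1 = 79

Proposal B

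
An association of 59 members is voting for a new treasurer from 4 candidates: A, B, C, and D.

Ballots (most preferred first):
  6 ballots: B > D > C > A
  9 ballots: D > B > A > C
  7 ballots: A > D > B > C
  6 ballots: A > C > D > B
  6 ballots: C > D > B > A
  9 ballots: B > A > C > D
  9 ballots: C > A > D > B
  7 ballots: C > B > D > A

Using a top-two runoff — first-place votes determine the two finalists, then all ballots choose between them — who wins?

B

Round 1 first-place votes: A 13, B 15, C 22, D 9. C and B advance.
Runoff: C is ranked above B on 28 ballots, B above C on 31.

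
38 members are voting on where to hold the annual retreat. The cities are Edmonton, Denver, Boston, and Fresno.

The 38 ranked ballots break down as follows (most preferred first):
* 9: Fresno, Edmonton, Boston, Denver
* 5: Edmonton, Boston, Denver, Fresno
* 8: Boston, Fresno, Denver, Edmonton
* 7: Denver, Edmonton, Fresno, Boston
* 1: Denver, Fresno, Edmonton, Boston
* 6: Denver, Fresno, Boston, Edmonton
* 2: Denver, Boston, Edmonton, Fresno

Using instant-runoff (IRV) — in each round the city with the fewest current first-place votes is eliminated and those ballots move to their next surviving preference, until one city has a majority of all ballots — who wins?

Round 1: Edmonton 5, Denver 16, Boston 8, Fresno 9. Edmonton eliminated.
Round 2: Denver 16, Boston 13, Fresno 9. Fresno eliminated.
Round 3: Denver 16, Boston 22. Boston has a majority (≥20).

Boston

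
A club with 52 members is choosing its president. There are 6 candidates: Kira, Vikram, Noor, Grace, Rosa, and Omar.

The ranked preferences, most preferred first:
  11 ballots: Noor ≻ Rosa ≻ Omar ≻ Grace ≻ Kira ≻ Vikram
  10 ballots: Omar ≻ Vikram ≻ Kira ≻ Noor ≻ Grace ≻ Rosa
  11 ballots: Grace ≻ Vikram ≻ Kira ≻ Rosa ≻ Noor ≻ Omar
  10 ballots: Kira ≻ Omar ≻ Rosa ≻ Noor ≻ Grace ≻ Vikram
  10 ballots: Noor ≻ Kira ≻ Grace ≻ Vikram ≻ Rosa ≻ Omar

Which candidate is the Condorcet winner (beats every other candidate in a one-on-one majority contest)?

Kira

Kira vs Vikram: 31–21
Kira vs Noor: 31–21
Kira vs Grace: 30–22
Kira vs Rosa: 41–11
Kira vs Omar: 31–21
Kira beats every other candidate.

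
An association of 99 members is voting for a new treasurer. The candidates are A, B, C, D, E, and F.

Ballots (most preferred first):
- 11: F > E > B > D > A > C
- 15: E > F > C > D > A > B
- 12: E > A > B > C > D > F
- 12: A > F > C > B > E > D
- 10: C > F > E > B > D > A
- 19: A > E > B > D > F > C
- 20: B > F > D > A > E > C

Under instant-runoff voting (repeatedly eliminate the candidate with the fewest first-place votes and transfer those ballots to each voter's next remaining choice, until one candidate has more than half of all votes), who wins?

Round 1: A 31, B 20, C 10, D 0, E 27, F 11. D eliminated.
Round 2: A 31, B 20, C 10, E 27, F 11. C eliminated.
Round 3: A 31, B 20, E 27, F 21. B eliminated.
Round 4: A 31, E 27, F 41. E eliminated.
Round 5: A 43, F 56. F has a majority (≥50).

F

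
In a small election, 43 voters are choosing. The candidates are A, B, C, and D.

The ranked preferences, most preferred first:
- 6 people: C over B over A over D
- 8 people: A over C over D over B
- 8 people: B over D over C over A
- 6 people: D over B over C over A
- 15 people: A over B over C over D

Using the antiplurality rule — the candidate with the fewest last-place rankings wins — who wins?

Last-place votes: A 14, B 8, C 0, D 21.

C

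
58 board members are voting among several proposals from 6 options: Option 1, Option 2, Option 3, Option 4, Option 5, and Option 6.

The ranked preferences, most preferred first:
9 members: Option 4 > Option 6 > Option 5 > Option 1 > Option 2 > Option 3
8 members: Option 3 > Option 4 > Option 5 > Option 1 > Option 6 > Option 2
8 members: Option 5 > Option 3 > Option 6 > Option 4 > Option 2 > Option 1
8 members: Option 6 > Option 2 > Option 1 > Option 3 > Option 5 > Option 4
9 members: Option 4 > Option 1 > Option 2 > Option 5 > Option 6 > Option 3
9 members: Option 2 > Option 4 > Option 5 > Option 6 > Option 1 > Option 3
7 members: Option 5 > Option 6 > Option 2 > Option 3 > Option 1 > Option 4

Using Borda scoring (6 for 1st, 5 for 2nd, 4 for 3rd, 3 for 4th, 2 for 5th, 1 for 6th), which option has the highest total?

Option 5

Option 1: 9×3 + 8×3 + 8×1 + 8×4 + 9×5 + 9×2 + 7×2 = 168
Option 2: 9×2 + 8×1 + 8×2 + 8×5 + 9×4 + 9×6 + 7×4 = 200
Option 3: 9×1 + 8×6 + 8×5 + 8×3 + 9×1 + 9×1 + 7×3 = 160
Option 4: 9×6 + 8×5 + 8×3 + 8×1 + 9×6 + 9×5 + 7×1 = 232
Option 5: 9×4 + 8×4 + 8×6 + 8×2 + 9×3 + 9×4 + 7×6 = 237
Option 6: 9×5 + 8×2 + 8×4 + 8×6 + 9×2 + 9×3 + 7×5 = 221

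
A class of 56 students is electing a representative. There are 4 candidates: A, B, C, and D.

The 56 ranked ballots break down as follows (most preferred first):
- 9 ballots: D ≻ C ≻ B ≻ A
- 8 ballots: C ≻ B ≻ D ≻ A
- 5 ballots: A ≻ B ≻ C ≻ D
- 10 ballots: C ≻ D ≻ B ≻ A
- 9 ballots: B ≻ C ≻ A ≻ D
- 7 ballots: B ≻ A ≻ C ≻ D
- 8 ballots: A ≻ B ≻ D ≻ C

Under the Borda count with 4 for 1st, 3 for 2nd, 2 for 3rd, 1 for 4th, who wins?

A: 9×1 + 8×1 + 5×4 + 10×1 + 9×2 + 7×3 + 8×4 = 118
B: 9×2 + 8×3 + 5×3 + 10×2 + 9×4 + 7×4 + 8×3 = 165
C: 9×3 + 8×4 + 5×2 + 10×4 + 9×3 + 7×2 + 8×1 = 158
D: 9×4 + 8×2 + 5×1 + 10×3 + 9×1 + 7×1 + 8×2 = 119

B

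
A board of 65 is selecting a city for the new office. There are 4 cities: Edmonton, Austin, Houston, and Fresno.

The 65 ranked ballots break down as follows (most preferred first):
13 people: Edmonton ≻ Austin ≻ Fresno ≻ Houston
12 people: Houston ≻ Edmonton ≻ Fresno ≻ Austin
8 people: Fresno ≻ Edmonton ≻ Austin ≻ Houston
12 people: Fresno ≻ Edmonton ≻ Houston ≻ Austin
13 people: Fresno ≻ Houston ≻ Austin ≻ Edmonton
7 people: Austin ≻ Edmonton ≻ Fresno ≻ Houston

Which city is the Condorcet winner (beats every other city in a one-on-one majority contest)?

Fresno vs Edmonton: 33–32
Fresno vs Austin: 45–20
Fresno vs Houston: 53–12
Fresno beats every other city.

Fresno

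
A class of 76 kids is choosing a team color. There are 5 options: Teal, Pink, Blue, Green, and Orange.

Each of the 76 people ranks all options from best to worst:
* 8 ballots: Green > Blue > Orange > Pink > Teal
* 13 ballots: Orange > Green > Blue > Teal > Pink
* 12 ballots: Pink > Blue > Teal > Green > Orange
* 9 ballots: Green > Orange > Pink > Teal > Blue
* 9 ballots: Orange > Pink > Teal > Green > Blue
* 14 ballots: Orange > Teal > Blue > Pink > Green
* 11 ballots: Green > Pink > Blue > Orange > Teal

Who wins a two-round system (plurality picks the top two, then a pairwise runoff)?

Round 1 first-place votes: Teal 0, Pink 12, Blue 0, Green 28, Orange 36. Orange and Green advance.
Runoff: Orange is ranked above Green on 36 ballots, Green above Orange on 40.

Green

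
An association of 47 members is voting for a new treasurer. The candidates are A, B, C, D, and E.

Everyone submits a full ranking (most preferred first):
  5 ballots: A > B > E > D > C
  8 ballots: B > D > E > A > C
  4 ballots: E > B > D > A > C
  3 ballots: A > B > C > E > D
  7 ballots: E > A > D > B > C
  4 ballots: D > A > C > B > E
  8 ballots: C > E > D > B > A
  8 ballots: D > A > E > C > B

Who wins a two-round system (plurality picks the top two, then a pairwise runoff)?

Round 1 first-place votes: A 8, B 8, C 8, D 12, E 11. D and E advance.
Runoff: D is ranked above E on 20 ballots, E above D on 27.

E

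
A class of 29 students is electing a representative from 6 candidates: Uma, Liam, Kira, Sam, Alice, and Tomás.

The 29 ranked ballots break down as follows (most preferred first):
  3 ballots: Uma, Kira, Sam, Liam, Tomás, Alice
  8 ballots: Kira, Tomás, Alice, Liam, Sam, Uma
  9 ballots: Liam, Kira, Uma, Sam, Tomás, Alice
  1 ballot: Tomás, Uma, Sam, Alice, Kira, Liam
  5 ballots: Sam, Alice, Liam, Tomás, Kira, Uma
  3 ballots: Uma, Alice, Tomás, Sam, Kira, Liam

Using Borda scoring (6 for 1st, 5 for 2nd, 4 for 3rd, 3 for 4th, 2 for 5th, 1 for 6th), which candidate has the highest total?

Uma: 3×6 + 8×1 + 9×4 + 1×5 + 5×1 + 3×6 = 90
Liam: 3×3 + 8×3 + 9×6 + 1×1 + 5×4 + 3×1 = 111
Kira: 3×5 + 8×6 + 9×5 + 1×2 + 5×2 + 3×2 = 126
Sam: 3×4 + 8×2 + 9×3 + 1×4 + 5×6 + 3×3 = 98
Alice: 3×1 + 8×4 + 9×1 + 1×3 + 5×5 + 3×5 = 87
Tomás: 3×2 + 8×5 + 9×2 + 1×6 + 5×3 + 3×4 = 97

Kira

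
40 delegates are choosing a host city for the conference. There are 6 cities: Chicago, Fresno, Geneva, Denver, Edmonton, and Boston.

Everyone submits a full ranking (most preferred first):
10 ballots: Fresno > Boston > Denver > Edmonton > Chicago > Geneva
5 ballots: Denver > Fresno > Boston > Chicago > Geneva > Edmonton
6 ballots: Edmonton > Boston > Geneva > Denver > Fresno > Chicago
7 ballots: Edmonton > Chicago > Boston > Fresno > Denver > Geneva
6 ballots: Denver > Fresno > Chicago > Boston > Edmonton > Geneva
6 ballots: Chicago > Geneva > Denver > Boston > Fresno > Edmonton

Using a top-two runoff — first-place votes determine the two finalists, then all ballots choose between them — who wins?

Denver

Round 1 first-place votes: Chicago 6, Fresno 10, Geneva 0, Denver 11, Edmonton 13, Boston 0. Edmonton and Denver advance.
Runoff: Edmonton is ranked above Denver on 13 ballots, Denver above Edmonton on 27.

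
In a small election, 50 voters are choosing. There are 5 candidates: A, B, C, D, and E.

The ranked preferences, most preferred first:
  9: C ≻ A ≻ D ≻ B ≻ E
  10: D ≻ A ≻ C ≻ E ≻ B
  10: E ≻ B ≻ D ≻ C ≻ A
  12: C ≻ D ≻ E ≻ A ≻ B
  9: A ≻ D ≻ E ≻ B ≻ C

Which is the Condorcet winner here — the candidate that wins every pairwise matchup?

D vs A: 32–18
D vs B: 40–10
D vs C: 29–21
D vs E: 40–10
D beats every other candidate.

D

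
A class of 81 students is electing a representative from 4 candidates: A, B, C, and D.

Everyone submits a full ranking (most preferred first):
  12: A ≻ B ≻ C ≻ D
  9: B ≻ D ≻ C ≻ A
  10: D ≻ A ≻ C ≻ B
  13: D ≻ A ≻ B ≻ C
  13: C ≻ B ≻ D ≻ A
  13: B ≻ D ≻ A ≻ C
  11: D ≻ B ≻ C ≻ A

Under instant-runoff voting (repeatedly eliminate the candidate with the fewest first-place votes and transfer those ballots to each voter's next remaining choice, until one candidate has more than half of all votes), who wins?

Round 1: A 12, B 22, C 13, D 34. A eliminated.
Round 2: B 34, C 13, D 34. C eliminated.
Round 3: B 47, D 34. B has a majority (≥41).

B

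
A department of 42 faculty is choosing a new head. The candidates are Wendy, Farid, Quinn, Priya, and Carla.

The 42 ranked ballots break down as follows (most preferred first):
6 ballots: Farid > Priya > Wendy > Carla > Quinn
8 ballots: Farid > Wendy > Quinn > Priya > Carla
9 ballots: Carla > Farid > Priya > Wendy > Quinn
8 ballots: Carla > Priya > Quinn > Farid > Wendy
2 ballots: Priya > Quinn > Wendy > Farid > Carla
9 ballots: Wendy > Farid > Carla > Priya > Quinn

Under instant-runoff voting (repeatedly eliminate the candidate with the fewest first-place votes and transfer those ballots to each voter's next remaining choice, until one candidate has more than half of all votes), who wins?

Farid

Round 1: Wendy 9, Farid 14, Quinn 0, Priya 2, Carla 17. Quinn eliminated.
Round 2: Wendy 9, Farid 14, Priya 2, Carla 17. Priya eliminated.
Round 3: Wendy 11, Farid 14, Carla 17. Wendy eliminated.
Round 4: Farid 25, Carla 17. Farid has a majority (≥22).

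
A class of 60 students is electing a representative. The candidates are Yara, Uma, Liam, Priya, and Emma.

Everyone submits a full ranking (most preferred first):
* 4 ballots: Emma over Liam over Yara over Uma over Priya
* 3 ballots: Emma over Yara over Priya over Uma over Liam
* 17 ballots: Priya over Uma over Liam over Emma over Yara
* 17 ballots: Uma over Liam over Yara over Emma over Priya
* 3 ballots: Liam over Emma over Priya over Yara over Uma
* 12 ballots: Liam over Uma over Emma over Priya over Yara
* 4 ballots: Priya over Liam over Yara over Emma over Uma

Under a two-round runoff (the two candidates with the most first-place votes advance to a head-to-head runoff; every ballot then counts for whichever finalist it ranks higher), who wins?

Round 1 first-place votes: Yara 0, Uma 17, Liam 15, Priya 21, Emma 7. Priya and Uma advance.
Runoff: Priya is ranked above Uma on 27 ballots, Uma above Priya on 33.

Uma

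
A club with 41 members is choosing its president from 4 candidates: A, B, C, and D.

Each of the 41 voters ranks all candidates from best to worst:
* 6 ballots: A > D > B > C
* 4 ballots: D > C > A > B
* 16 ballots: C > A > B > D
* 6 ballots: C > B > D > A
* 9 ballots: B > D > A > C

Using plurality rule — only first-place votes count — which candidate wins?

C

First-place votes: A 6, B 9, C 22, D 4.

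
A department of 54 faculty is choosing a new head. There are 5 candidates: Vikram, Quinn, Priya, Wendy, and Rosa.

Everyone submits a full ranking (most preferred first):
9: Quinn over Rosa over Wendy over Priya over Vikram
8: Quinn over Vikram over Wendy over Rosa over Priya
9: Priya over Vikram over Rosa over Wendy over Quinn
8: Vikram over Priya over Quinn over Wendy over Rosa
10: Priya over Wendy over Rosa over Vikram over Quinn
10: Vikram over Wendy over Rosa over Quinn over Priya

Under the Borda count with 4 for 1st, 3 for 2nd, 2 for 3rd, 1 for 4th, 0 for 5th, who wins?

Vikram

Vikram: 9×0 + 8×3 + 9×3 + 8×4 + 10×1 + 10×4 = 133
Quinn: 9×4 + 8×4 + 9×0 + 8×2 + 10×0 + 10×1 = 94
Priya: 9×1 + 8×0 + 9×4 + 8×3 + 10×4 + 10×0 = 109
Wendy: 9×2 + 8×2 + 9×1 + 8×1 + 10×3 + 10×3 = 111
Rosa: 9×3 + 8×1 + 9×2 + 8×0 + 10×2 + 10×2 = 93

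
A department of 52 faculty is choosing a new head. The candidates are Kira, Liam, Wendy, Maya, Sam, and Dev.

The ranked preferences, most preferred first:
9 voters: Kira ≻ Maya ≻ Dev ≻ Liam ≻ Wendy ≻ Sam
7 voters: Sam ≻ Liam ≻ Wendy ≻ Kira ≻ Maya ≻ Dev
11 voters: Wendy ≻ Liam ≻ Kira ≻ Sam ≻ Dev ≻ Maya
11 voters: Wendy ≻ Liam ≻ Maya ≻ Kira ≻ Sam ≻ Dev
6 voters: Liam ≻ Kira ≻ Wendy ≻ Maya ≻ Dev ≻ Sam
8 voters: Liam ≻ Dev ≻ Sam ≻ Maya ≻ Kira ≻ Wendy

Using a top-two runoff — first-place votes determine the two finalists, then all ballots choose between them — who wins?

Round 1 first-place votes: Kira 9, Liam 14, Wendy 22, Maya 0, Sam 7, Dev 0. Wendy and Liam advance.
Runoff: Wendy is ranked above Liam on 22 ballots, Liam above Wendy on 30.

Liam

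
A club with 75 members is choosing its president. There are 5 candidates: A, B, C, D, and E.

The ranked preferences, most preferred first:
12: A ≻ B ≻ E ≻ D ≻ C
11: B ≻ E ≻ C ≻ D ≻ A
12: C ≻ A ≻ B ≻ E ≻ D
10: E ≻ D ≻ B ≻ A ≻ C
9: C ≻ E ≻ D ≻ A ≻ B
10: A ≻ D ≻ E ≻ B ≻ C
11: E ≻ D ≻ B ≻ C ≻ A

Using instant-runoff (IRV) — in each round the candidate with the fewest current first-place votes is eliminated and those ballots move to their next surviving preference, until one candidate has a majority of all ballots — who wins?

Round 1: A 22, B 11, C 21, D 0, E 21. D eliminated.
Round 2: A 22, B 11, C 21, E 21. B eliminated.
Round 3: A 22, C 21, E 32. C eliminated.
Round 4: A 34, E 41. E has a majority (≥38).

E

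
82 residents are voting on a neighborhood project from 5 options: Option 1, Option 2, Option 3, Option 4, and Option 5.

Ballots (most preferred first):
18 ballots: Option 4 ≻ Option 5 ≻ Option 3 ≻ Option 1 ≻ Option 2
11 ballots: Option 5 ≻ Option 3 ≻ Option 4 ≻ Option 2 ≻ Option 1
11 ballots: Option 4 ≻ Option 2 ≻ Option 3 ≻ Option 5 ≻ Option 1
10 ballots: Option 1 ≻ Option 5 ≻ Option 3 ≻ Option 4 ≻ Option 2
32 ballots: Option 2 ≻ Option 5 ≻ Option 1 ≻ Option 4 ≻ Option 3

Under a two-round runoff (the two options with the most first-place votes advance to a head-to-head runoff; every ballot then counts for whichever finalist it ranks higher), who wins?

Round 1 first-place votes: Option 1 10, Option 2 32, Option 3 0, Option 4 29, Option 5 11. Option 2 and Option 4 advance.
Runoff: Option 2 is ranked above Option 4 on 32 ballots, Option 4 above Option 2 on 50.

Option 4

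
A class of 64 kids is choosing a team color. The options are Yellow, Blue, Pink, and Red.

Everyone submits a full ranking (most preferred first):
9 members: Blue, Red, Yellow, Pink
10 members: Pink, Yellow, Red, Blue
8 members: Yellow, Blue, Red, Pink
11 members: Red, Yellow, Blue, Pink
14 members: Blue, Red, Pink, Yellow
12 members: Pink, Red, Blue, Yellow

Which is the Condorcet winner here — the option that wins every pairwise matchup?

Red

Red vs Yellow: 46–18
Red vs Blue: 33–31
Red vs Pink: 42–22
Red beats every other option.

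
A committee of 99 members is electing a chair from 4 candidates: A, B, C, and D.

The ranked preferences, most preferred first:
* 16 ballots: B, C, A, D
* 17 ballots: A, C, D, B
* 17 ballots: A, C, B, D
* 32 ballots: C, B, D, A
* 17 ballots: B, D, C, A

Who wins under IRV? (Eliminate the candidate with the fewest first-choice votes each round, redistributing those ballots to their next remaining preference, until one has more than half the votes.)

Round 1: A 34, B 33, C 32, D 0. D eliminated.
Round 2: A 34, B 33, C 32. C eliminated.
Round 3: A 34, B 65. B has a majority (≥50).

B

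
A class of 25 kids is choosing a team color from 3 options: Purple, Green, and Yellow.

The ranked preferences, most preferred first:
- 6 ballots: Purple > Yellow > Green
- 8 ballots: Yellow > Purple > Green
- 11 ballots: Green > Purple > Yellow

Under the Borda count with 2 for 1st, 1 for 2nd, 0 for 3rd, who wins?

Purple

Purple: 6×2 + 8×1 + 11×1 = 31
Green: 6×0 + 8×0 + 11×2 = 22
Yellow: 6×1 + 8×2 + 11×0 = 22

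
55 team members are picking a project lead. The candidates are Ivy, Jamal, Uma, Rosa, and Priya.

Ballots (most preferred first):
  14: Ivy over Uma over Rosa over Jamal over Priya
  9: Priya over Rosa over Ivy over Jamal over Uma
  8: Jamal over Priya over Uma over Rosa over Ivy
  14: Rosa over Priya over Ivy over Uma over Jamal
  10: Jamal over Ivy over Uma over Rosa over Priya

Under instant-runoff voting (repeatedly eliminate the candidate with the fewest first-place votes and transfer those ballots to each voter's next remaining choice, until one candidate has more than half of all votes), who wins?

Rosa

Round 1: Ivy 14, Jamal 18, Uma 0, Rosa 14, Priya 9. Uma eliminated.
Round 2: Ivy 14, Jamal 18, Rosa 14, Priya 9. Priya eliminated.
Round 3: Ivy 14, Jamal 18, Rosa 23. Ivy eliminated.
Round 4: Jamal 18, Rosa 37. Rosa has a majority (≥28).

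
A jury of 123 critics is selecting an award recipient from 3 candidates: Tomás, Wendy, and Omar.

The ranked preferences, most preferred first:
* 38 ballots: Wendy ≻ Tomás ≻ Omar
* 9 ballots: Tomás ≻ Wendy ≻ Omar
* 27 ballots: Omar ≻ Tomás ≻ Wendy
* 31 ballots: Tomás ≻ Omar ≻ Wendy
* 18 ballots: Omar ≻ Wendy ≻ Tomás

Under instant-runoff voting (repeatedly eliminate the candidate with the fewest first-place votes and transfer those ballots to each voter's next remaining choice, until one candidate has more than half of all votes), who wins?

Tomás

Round 1: Tomás 40, Wendy 38, Omar 45. Wendy eliminated.
Round 2: Tomás 78, Omar 45. Tomás has a majority (≥62).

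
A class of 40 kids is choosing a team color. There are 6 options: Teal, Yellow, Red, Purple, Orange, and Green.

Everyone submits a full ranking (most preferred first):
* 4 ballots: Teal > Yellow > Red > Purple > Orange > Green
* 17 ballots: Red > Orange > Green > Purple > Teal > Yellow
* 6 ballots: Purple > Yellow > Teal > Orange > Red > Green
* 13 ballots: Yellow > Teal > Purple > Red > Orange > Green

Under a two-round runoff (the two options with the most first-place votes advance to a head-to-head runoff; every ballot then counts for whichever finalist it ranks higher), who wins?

Round 1 first-place votes: Teal 4, Yellow 13, Red 17, Purple 6, Orange 0, Green 0. Red and Yellow advance.
Runoff: Red is ranked above Yellow on 17 ballots, Yellow above Red on 23.

Yellow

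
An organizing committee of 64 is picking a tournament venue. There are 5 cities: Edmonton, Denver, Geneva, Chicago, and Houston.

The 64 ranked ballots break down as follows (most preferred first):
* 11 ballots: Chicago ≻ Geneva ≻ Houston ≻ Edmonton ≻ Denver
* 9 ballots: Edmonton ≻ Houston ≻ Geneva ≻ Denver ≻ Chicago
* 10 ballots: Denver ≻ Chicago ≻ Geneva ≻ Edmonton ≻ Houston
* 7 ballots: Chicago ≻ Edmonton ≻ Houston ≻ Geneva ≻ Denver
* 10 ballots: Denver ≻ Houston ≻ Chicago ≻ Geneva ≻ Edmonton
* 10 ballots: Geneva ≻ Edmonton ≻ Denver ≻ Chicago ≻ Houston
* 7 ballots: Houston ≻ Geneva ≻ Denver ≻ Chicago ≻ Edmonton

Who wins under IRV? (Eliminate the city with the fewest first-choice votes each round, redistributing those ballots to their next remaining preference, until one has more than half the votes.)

Round 1: Edmonton 9, Denver 20, Geneva 10, Chicago 18, Houston 7. Houston eliminated.
Round 2: Edmonton 9, Denver 20, Geneva 17, Chicago 18. Edmonton eliminated.
Round 3: Denver 20, Geneva 26, Chicago 18. Chicago eliminated.
Round 4: Denver 20, Geneva 44. Geneva has a majority (≥33).

Geneva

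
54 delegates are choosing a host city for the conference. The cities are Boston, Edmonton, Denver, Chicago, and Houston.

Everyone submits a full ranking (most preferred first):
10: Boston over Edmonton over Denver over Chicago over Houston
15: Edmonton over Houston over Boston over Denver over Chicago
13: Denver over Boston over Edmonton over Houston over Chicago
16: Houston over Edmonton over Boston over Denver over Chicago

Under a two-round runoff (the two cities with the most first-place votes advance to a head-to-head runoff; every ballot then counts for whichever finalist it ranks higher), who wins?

Round 1 first-place votes: Boston 10, Edmonton 15, Denver 13, Chicago 0, Houston 16. Houston and Edmonton advance.
Runoff: Houston is ranked above Edmonton on 16 ballots, Edmonton above Houston on 38.

Edmonton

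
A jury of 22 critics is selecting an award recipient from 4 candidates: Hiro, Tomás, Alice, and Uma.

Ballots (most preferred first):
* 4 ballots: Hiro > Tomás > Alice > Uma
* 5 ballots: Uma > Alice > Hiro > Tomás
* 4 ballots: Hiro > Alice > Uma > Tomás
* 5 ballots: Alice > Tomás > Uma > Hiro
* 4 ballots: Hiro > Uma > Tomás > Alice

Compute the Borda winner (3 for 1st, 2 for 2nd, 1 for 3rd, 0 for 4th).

Hiro: 4×3 + 5×1 + 4×3 + 5×0 + 4×3 = 41
Tomás: 4×2 + 5×0 + 4×0 + 5×2 + 4×1 = 22
Alice: 4×1 + 5×2 + 4×2 + 5×3 + 4×0 = 37
Uma: 4×0 + 5×3 + 4×1 + 5×1 + 4×2 = 32

Hiro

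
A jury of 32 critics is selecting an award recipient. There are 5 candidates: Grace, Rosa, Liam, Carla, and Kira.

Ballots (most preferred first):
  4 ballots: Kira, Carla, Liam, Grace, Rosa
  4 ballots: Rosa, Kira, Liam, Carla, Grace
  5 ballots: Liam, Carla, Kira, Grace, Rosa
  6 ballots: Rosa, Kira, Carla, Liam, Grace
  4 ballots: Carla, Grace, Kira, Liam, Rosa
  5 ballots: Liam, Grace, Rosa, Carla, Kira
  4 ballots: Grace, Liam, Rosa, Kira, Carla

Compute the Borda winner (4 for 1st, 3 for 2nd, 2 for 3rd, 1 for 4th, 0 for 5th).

Liam

Grace: 4×1 + 4×0 + 5×1 + 6×0 + 4×3 + 5×3 + 4×4 = 52
Rosa: 4×0 + 4×4 + 5×0 + 6×4 + 4×0 + 5×2 + 4×2 = 58
Liam: 4×2 + 4×2 + 5×4 + 6×1 + 4×1 + 5×4 + 4×3 = 78
Carla: 4×3 + 4×1 + 5×3 + 6×2 + 4×4 + 5×1 + 4×0 = 64
Kira: 4×4 + 4×3 + 5×2 + 6×3 + 4×2 + 5×0 + 4×1 = 68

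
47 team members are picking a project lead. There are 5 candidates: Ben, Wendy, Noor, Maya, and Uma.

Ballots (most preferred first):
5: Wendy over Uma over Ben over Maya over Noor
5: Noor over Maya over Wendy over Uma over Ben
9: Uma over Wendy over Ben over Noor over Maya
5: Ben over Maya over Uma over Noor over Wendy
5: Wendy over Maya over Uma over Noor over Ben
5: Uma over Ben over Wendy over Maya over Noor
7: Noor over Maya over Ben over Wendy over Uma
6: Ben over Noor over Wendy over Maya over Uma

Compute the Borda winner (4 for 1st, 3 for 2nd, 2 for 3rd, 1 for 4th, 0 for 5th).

Wendy

Ben: 5×2 + 5×0 + 9×2 + 5×4 + 5×0 + 5×3 + 7×2 + 6×4 = 101
Wendy: 5×4 + 5×2 + 9×3 + 5×0 + 5×4 + 5×2 + 7×1 + 6×2 = 106
Noor: 5×0 + 5×4 + 9×1 + 5×1 + 5×1 + 5×0 + 7×4 + 6×3 = 85
Maya: 5×1 + 5×3 + 9×0 + 5×3 + 5×3 + 5×1 + 7×3 + 6×1 = 82
Uma: 5×3 + 5×1 + 9×4 + 5×2 + 5×2 + 5×4 + 7×0 + 6×0 = 96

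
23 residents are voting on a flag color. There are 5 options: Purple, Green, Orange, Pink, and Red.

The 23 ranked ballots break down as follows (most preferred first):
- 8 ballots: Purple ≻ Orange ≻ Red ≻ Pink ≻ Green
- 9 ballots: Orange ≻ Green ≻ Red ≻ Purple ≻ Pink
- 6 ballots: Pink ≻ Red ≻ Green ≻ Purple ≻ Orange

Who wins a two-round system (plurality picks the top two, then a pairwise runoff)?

Round 1 first-place votes: Purple 8, Green 0, Orange 9, Pink 6, Red 0. Orange and Purple advance.
Runoff: Orange is ranked above Purple on 9 ballots, Purple above Orange on 14.

Purple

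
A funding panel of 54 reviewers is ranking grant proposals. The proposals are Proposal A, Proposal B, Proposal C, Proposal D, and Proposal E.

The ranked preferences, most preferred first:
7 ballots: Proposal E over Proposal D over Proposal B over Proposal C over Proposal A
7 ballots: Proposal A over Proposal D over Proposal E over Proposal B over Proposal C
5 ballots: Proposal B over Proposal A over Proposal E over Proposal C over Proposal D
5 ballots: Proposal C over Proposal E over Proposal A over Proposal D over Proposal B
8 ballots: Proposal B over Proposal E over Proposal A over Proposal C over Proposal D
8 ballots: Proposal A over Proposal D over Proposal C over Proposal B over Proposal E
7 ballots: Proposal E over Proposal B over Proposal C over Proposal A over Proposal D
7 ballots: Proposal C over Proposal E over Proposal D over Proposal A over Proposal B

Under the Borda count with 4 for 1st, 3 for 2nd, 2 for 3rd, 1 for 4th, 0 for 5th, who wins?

Proposal E

Proposal A: 7×0 + 7×4 + 5×3 + 5×2 + 8×2 + 8×4 + 7×1 + 7×1 = 115
Proposal B: 7×2 + 7×1 + 5×4 + 5×0 + 8×4 + 8×1 + 7×3 + 7×0 = 102
Proposal C: 7×1 + 7×0 + 5×1 + 5×4 + 8×1 + 8×2 + 7×2 + 7×4 = 98
Proposal D: 7×3 + 7×3 + 5×0 + 5×1 + 8×0 + 8×3 + 7×0 + 7×2 = 85
Proposal E: 7×4 + 7×2 + 5×2 + 5×3 + 8×3 + 8×0 + 7×4 + 7×3 = 140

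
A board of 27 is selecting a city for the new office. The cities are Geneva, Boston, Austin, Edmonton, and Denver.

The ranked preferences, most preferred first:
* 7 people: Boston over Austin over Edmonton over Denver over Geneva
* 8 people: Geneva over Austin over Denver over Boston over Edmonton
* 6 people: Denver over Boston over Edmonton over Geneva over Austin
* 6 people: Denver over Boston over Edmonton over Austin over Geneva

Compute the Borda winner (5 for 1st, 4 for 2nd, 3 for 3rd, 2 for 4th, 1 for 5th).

Boston

Geneva: 7×1 + 8×5 + 6×2 + 6×1 = 65
Boston: 7×5 + 8×2 + 6×4 + 6×4 = 99
Austin: 7×4 + 8×4 + 6×1 + 6×2 = 78
Edmonton: 7×3 + 8×1 + 6×3 + 6×3 = 65
Denver: 7×2 + 8×3 + 6×5 + 6×5 = 98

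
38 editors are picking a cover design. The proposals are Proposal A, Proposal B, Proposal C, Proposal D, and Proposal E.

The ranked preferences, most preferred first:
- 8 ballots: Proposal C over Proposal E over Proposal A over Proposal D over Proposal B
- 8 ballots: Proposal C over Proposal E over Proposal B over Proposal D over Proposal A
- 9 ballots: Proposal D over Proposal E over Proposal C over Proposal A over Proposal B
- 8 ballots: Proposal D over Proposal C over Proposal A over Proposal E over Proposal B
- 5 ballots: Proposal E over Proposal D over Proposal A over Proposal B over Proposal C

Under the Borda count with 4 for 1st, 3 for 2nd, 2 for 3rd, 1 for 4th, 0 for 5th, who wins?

Proposal A: 8×2 + 8×0 + 9×1 + 8×2 + 5×2 = 51
Proposal B: 8×0 + 8×2 + 9×0 + 8×0 + 5×1 = 21
Proposal C: 8×4 + 8×4 + 9×2 + 8×3 + 5×0 = 106
Proposal D: 8×1 + 8×1 + 9×4 + 8×4 + 5×3 = 99
Proposal E: 8×3 + 8×3 + 9×3 + 8×1 + 5×4 = 103

Proposal C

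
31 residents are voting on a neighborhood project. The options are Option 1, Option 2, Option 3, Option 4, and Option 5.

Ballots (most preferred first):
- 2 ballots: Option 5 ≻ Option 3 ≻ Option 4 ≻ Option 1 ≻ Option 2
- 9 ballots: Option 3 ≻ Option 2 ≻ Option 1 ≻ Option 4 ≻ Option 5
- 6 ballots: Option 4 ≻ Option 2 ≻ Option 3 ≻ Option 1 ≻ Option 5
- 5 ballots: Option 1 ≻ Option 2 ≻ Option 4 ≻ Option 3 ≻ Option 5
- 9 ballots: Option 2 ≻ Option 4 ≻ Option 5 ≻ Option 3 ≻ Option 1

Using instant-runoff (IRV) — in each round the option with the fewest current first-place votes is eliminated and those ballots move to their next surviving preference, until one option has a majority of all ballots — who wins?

Option 2

Round 1: Option 1 5, Option 2 9, Option 3 9, Option 4 6, Option 5 2. Option 5 eliminated.
Round 2: Option 1 5, Option 2 9, Option 3 11, Option 4 6. Option 1 eliminated.
Round 3: Option 2 14, Option 3 11, Option 4 6. Option 4 eliminated.
Round 4: Option 2 20, Option 3 11. Option 2 has a majority (≥16).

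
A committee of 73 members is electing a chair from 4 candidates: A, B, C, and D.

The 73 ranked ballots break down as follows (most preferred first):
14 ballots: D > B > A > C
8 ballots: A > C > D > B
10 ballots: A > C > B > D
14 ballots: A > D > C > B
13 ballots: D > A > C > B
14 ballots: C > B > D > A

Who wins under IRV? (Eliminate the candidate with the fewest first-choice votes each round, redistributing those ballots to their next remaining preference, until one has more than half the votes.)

D

Round 1: A 32, B 0, C 14, D 27. B eliminated.
Round 2: A 32, C 14, D 27. C eliminated.
Round 3: A 32, D 41. D has a majority (≥37).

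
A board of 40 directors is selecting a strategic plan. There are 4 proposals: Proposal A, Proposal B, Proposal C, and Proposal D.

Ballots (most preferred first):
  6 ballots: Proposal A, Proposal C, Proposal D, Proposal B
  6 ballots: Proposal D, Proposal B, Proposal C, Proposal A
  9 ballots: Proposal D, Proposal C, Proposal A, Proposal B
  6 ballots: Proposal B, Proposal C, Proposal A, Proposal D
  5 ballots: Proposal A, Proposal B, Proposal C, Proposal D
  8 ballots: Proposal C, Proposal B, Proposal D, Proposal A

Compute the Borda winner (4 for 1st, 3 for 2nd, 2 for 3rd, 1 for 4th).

Proposal A: 6×4 + 6×1 + 9×2 + 6×2 + 5×4 + 8×1 = 88
Proposal B: 6×1 + 6×3 + 9×1 + 6×4 + 5×3 + 8×3 = 96
Proposal C: 6×3 + 6×2 + 9×3 + 6×3 + 5×2 + 8×4 = 117
Proposal D: 6×2 + 6×4 + 9×4 + 6×1 + 5×1 + 8×2 = 99

Proposal C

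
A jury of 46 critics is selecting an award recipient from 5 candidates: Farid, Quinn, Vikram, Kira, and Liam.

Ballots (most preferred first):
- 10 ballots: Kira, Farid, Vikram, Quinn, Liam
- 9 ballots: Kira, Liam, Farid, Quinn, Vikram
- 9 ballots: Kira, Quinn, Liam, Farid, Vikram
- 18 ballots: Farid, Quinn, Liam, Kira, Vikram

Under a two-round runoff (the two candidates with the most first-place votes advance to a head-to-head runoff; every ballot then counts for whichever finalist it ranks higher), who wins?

Kira

Round 1 first-place votes: Farid 18, Quinn 0, Vikram 0, Kira 28, Liam 0. Kira and Farid advance.
Runoff: Kira is ranked above Farid on 28 ballots, Farid above Kira on 18.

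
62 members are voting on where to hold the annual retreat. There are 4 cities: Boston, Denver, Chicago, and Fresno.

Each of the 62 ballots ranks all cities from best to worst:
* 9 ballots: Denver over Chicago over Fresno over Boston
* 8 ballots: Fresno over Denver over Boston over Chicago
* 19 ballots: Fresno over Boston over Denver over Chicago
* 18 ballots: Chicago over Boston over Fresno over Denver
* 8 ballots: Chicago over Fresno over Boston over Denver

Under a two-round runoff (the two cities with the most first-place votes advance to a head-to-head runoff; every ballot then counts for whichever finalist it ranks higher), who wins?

Chicago

Round 1 first-place votes: Boston 0, Denver 9, Chicago 26, Fresno 27. Fresno and Chicago advance.
Runoff: Fresno is ranked above Chicago on 27 ballots, Chicago above Fresno on 35.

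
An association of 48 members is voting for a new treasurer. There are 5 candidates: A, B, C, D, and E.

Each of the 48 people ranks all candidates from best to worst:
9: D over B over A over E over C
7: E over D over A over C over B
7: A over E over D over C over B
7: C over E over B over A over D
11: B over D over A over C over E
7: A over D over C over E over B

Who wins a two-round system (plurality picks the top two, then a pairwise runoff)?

B

Round 1 first-place votes: A 14, B 11, C 7, D 9, E 7. A and B advance.
Runoff: A is ranked above B on 21 ballots, B above A on 27.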